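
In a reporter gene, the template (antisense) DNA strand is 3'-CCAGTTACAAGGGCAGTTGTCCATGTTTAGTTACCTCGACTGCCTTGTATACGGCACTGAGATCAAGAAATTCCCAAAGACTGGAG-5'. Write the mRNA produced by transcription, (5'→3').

5'-GGUCAAUGUUCCCGUCAACAGGUACAAAUCAAUGGAGCUGACGGAACAUAUGCCGUGACUCUAGUUCUUUAAGGGUUUCUGACCUC-3'

Reading the template 3'→5' as shown, RNA polymerase pairs each base (A→U, T→A, G↔C) to build mRNA 5'→3' directly.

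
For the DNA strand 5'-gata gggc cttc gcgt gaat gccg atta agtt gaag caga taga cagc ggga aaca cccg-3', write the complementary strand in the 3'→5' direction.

Base-pairing A↔T, G↔C gives the complement. The complementary strand is antiparallel, so paired with a 5'→3' strand it runs 3'→5'.

3'-CTATCCCGGAAGCGCACTTACGGCTAATTCAACTTCGTCTATCTGTCGCCCTTTGTGGGC-5'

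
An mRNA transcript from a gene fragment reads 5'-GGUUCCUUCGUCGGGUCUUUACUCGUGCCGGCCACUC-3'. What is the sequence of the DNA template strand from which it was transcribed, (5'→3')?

5'-GAGTGGCCGGCACGAGTAAAGACCCGACGAAGGAACC-3'

Replace U with T to get the coding DNA strand: GGTTCCTTCGTCGGGTCTTTACTCGTGCCGGCCACTC. The template strand is its reverse complement (complement CCAAGGAAGCAGCCCAGAAATGAGCACGGCCGGTGAG, then reverse).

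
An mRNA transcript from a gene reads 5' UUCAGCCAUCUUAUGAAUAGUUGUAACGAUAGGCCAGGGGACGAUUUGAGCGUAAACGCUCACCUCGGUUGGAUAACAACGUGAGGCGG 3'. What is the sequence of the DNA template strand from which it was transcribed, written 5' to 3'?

Replace U with T to get the coding DNA strand: TTCAGCCATCTTATGAATAGTTGTAACGATAGGCCAGGGGACGATTTGAGCGTAAACGCTCACCTCGGTTGGATAACAACGTGAGGCGG. The template strand is its reverse complement (complement AAGTCGGTAGAATACTTATCAACATTGCTATCCGGTCCCCTGCTAAACTCGCATTTGCGAGTGGAGCCAACCTATTGTTGCACTCCGCC, then reverse).

5'-CCGCCTCACGTTGTTATCCAACCGAGGTGAGCGTTTACGCTCAAATCGTCCCCTGGCCTATCGTTACAACTATTCATAAGATGGCTGAA-3'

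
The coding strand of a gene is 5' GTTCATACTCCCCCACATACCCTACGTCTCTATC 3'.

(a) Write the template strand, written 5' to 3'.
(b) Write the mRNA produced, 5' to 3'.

(a) 5'-GATAGAGACGTAGGGTATGTGGGGGAGTATGAAC-3'
(b) 5′-GUUCAUACUCCCCCACAUACCCUACGUCUCUAUC-3′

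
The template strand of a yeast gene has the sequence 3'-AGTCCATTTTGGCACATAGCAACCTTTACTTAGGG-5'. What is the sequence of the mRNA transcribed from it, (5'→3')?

5'-UCAGGUAAAACCGUGUAUCGUUGGAAAUGAAUCCC-3'

Reading the template 3'→5' as shown, RNA polymerase pairs each base (A→U, T→A, G↔C) to build mRNA 5'→3' directly.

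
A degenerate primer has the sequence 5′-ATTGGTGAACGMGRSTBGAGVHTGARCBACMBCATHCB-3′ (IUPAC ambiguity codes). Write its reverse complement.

5'-VGDATGVKGTVGYTCADBCTCVASYCKCGTTCACCAAT-3'

Standard pairs A↔T, G↔C; ambiguity codes pair R↔Y, M↔K, S↔S, B↔V, H↔D. Complement (TAACCACTTGCKCYSAVCTCBDACTYGVTGKVGTADGV), then reverse for 5'→3'.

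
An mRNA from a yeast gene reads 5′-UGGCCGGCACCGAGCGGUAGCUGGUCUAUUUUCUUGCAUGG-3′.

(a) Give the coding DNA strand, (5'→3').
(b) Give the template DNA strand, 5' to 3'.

(a) 5'-TGGCCGGCACCGAGCGGTAGCTGGTCTATTTTCTTGCATGG-3'
(b) 5'-CCATGCAAGAAAATAGACCAGCTACCGCTCGGTGCCGGCCA-3'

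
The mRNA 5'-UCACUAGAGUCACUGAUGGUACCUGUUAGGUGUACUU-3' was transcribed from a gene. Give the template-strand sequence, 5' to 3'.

Replace U with T to get the coding DNA strand: TCACTAGAGTCACTGATGGTACCTGTTAGGTGTACTT. The template strand is its reverse complement (complement AGTGATCTCAGTGACTACCATGGACAATCCACATGAA, then reverse).

5′-AAGTACACCTAACAGGTACCATCAGTGACTCTAGTGA-3′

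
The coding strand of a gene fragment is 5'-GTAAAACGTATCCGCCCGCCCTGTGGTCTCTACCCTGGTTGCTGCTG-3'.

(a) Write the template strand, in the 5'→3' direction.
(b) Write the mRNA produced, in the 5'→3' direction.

(a) 5'-CAGCAGCAACCAGGGTAGAGACCACAGGGCGGGCGGATACGTTTTAC-3'
(b) 5'-GUAAAACGUAUCCGCCCGCCCUGUGGUCUCUACCCUGGUUGCUGCUG-3'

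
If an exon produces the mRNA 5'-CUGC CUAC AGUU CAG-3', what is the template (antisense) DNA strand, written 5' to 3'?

Replace U with T to get the coding DNA strand: CTGCCTACAGTTCAG. The template strand is its reverse complement (complement GACGGATGTCAAGTC, then reverse).

5'-CTGAACTGTAGGCAG-3'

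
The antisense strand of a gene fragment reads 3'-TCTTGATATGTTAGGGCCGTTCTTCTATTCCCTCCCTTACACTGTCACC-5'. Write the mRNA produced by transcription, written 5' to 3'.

Reading the template 3'→5' as shown, RNA polymerase pairs each base (A→U, T→A, G↔C) to build mRNA 5'→3' directly.

5'-AGAACUAUACAAUCCCGGCAAGAAGAUAAGGGAGGGAAUGUGACAGUGG-3'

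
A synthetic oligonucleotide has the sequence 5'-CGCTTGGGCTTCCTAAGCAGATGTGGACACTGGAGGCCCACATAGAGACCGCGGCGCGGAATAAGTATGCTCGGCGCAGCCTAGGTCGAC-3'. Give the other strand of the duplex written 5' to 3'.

Pairing A↔T and G↔C gives GCGAACCCGAAGGATTCGTCTACACCTGTGACCTCCGGGTGTATCTCTGGCGCCGCGCCTTATTCATACGAGCCGCGTCGGATCCAGCTG, running 3'→5'. Reverse for the 5'→3' convention.

5'-GTCGACCTAGGCTGCGCCGAGCATACTTATTCCGCGCCGCGGTCTCTATGTGGGCCTCCAGTGTCCACATCTGCTTAGGAAGCCCAAGCG-3'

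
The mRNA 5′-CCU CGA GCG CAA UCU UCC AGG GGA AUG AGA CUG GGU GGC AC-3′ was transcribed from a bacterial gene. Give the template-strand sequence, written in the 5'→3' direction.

5'-GTGCCACCCAGTCTCATTCCCCTGGAAGATTGCGCTCGAGG-3'

Replace U with T to get the coding DNA strand: CCTCGAGCGCAATCTTCCAGGGGAATGAGACTGGGTGGCAC. The template strand is its reverse complement (complement GGAGCTCGCGTTAGAAGGTCCCCTTACTCTGACCCACCGTG, then reverse).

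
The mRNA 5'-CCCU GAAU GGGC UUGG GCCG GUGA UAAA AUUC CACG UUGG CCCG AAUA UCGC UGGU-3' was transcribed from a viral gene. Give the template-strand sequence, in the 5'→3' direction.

5'-ACCAGCGATATTCGGGCCAACGTGGAATTTTATCACCGGCCCAAGCCCATTCAGGG-3'

Replace U with T to get the coding DNA strand: CCCTGAATGGGCTTGGGCCGGTGATAAAATTCCACGTTGGCCCGAATATCGCTGGT. The template strand is its reverse complement (complement GGGACTTACCCGAACCCGGCCACTATTTTAAGGTGCAACCGGGCTTATAGCGACCA, then reverse).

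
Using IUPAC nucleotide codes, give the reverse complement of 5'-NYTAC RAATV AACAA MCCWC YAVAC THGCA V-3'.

Standard pairs A↔T, G↔C; ambiguity codes pair R↔Y, M↔K, W↔W, H↔D, V↔B, N↔N. Complement (NRATGYTTABTTGTTKGGWGRTBTGADCGTB), then reverse for 5'→3'.

5′-BTGCDAGTBTRGWGGKTTGTTBATTYGTARN-3′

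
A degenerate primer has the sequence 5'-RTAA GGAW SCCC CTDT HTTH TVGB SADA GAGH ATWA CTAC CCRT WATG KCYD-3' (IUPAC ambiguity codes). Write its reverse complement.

Standard pairs A↔T, G↔C; ambiguity codes pair R↔Y, K↔M, W↔W, S↔S, B↔V, D↔H. Complement (YATTCCTWSGGGGAHADAADABCVSTHTCTCDTAWTGATGGGYAWTACMGRH), then reverse for 5'→3'.

5'-HRGMCATWAYGGGTAGTWATDCTCTHTSVCBADAADAHAGGGGSWTCCTTAY-3'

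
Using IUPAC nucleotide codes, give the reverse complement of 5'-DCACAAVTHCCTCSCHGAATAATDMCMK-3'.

5'-MKGKHATTATTCDGSGAGGDABTTGTGH-3'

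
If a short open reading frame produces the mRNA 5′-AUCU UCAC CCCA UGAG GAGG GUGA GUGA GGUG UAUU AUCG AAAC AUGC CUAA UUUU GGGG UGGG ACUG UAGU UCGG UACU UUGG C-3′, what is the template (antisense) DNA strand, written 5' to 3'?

5'-GCCAAAGTACCGAACTACAGTCCCACCCCAAAATTAGGCATGTTTCGATAATACACCTCACTCACCCTCCTCATGGGGTGAAGAT-3'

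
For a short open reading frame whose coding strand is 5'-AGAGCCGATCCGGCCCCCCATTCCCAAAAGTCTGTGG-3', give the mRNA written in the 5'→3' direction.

mRNA has the coding-strand sequence with U in place of T.

5'-AGAGCCGAUCCGGCCCCCCAUUCCCAAAAGUCUGUGG-3'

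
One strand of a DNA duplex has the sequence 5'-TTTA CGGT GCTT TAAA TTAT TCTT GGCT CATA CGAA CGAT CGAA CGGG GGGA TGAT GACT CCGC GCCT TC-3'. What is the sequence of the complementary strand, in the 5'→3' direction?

5'-GAAGGCGCGGAGTCATCATCCCCCCGTTCGATCGTTCGTATGAGCCAAGAATAATTTAAAGCACCGTAAA-3'

The complement of TTTACGGTGCTTTAAATTATTCTTGGCTCATACGAACGATCGAACGGGGGGATGATGACTCCGCGCCTTC is AAATGCCACGAAATTTAATAAGAACCGAGTATGCTTGCTAGCTTGCCCCCCTACTACTGAGGCGCGGAAG (A↔T, G↔C). DNA strands are antiparallel, so the complementary strand runs 3'→5'; reversing gives the 5'→3' form.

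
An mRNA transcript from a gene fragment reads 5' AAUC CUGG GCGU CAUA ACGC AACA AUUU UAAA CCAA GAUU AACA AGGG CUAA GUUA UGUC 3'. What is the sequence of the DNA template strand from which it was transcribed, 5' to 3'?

5'-GACATAACTTAGCCCTTGTTAATCTTGGTTTAAAATTGTTGCGTTATGACGCCCAGGATT-3'

Replace U with T to get the coding DNA strand: AATCCTGGGCGTCATAACGCAACAATTTTAAACCAAGATTAACAAGGGCTAAGTTATGTC. The template strand is its reverse complement (complement TTAGGACCCGCAGTATTGCGTTGTTAAAATTTGGTTCTAATTGTTCCCGATTCAATACAG, then reverse).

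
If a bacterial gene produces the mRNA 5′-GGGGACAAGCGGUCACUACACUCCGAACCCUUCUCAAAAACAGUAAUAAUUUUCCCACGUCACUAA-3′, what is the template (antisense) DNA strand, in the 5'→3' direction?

5'-TTAGTGACGTGGGAAAATTATTACTGTTTTTGAGAAGGGTTCGGAGTGTAGTGACCGCTTGTCCCC-3'

Replace U with T to get the coding DNA strand: GGGGACAAGCGGTCACTACACTCCGAACCCTTCTCAAAAACAGTAATAATTTTCCCACGTCACTAA. The template strand is its reverse complement (complement CCCCTGTTCGCCAGTGATGTGAGGCTTGGGAAGAGTTTTTGTCATTATTAAAAGGGTGCAGTGATT, then reverse).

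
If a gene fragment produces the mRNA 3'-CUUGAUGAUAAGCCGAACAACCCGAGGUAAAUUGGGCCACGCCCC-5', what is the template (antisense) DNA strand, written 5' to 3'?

5'-GAACTACTATTCGGCTTGTTGGGCTCCATTTAACCCGGTGCGGGG-3'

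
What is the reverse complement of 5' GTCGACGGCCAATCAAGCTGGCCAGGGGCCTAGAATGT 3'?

Reading the sequence 3'→5' and pairing each base (A↔T, G↔C) gives the reverse complement directly.

5'-ACATTCTAGGCCCCTGGCCAGCTTGATTGGCCGTCGAC-3'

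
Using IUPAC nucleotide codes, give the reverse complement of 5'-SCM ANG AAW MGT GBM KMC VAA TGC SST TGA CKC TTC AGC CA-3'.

Standard pairs A↔T, G↔C; ambiguity codes pair M↔K, W↔W, S↔S, B↔V, N↔N. Complement (SGKTNCTTWKCACVKMKGBTTACGSSAACTGMGAAGTCGGT), then reverse for 5'→3'.

5′-TGGCTGAAGMGTCAASSGCATTBGKMKVCACKWTTCNTKGS-3′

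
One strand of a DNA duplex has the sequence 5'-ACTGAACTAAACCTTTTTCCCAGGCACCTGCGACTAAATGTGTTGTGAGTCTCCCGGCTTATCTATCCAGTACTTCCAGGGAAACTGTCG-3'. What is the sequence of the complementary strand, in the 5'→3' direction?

Pairing A↔T and G↔C gives TGACTTGATTTGGAAAAAGGGTCCGTGGACGCTGATTTACACAACACTCAGAGGGCCGAATAGATAGGTCATGAAGGTCCCTTTGACAGC, running 3'→5'. Reverse for the 5'→3' convention.

5'-CGACAGTTTCCCTGGAAGTACTGGATAGATAAGCCGGGAGACTCACAACACATTTAGTCGCAGGTGCCTGGGAAAAAGGTTTAGTTCAGT-3'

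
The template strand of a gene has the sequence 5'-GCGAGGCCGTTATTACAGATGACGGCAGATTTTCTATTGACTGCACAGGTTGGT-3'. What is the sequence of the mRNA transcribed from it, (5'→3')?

5'-ACCAACCUGUGCAGUCAAUAGAAAAUCUGCCGUCAUCUGUAAUAACGGCCUCGC-3'

The mRNA has the sequence of the coding strand (reverse complement of the template) with T→U. Reverse complement of GCGAGGCCGTTATTACAGATGACGGCAGATTTTCTATTGACTGCACAGGTTGGT is ACCAACCTGTGCAGTCAATAGAAAATCTGCCGTCATCTGTAATAACGGCCTCGC; then T→U.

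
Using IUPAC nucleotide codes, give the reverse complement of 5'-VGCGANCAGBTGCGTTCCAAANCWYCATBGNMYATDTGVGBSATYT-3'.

Standard pairs A↔T, G↔C; ambiguity codes pair Y↔R, M↔K, W↔W, S↔S, B↔V, D↔H, N↔N. Complement (BCGCTNGTCVACGCAAGGTTTNGWRGTAVCNKRTAHACBCVSTARA), then reverse for 5'→3'.

5'-ARATSVCBCAHATRKNCVATGRWGNTTTGGAACGCAVCTGNTCGCB-3'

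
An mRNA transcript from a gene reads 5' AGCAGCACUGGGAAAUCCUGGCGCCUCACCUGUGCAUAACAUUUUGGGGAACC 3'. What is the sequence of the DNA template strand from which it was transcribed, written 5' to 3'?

5'-GGTTCCCCAAAATGTTATGCACAGGTGAGGCGCCAGGATTTCCCAGTGCTGCT-3'

Replace U with T to get the coding DNA strand: AGCAGCACTGGGAAATCCTGGCGCCTCACCTGTGCATAACATTTTGGGGAACC. The template strand is its reverse complement (complement TCGTCGTGACCCTTTAGGACCGCGGAGTGGACACGTATTGTAAAACCCCTTGG, then reverse).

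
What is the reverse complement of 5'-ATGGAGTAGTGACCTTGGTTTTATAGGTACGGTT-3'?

Complement each base (A↔T, G↔C): TACCTCATCACTGGAACCAAAATATCCATGCCAA. Then reverse.

5'-AACCGTACCTATAAAACCAAGGTCACTACTCCAT-3'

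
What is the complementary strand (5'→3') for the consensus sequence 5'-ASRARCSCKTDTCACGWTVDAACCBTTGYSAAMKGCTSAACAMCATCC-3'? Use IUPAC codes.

5'-GGATGKTGTTSAGCMKTTSRCAAVGGTTHBAWCGTGAHAMGSGYTYST-3'

Standard pairs A↔T, G↔C; ambiguity codes pair R↔Y, M↔K, W↔W, S↔S, B↔V, D↔H. Complement (TSYTYGSGMAHAGTGCWABHTTGGVAACRSTTKMCGASTTGTKGTAGG), then reverse for 5'→3'.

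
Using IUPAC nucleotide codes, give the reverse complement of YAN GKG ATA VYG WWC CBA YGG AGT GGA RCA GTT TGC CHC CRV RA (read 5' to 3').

5′-TYBYGGDGGCAAACTGYTCCACTCCRTVGGWWCRBTATCMCNTR-3′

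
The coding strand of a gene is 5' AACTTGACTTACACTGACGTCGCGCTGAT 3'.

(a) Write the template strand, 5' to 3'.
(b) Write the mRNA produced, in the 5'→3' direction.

(a) The template strand is the reverse complement of the coding strand: complement TTGAACTGAATGTGACTGCAGCGCGACTA, then reverse.
(b) mRNA matches the coding strand with T→U.

(a) 5′-ATCAGCGCGACGTCAGTGTAAGTCAAGTT-3′
(b) 5'-AACUUGACUUACACUGACGUCGCGCUGAU-3'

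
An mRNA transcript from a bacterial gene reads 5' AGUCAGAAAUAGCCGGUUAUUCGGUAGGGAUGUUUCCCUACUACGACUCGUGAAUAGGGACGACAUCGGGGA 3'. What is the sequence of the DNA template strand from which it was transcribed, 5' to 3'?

Replace U with T to get the coding DNA strand: AGTCAGAAATAGCCGGTTATTCGGTAGGGATGTTTCCCTACTACGACTCGTGAATAGGGACGACATCGGGGA. The template strand is its reverse complement (complement TCAGTCTTTATCGGCCAATAAGCCATCCCTACAAAGGGATGATGCTGAGCACTTATCCCTGCTGTAGCCCCT, then reverse).

5'-TCCCCGATGTCGTCCCTATTCACGAGTCGTAGTAGGGAAACATCCCTACCGAATAACCGGCTATTTCTGACT-3'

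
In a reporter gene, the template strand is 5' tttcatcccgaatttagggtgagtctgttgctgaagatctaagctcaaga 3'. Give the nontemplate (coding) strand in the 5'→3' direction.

The coding strand is complementary and antiparallel to the template: take the complement (A↔T, G↔C) and reverse.

5'-TCTTGAGCTTAGATCTTCAGCAACAGACTCACCCTAAATTCGGGATGAAA-3'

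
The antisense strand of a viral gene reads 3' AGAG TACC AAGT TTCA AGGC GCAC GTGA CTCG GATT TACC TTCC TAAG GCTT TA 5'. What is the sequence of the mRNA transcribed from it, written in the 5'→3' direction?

5'-UCUCAUGGUUCAAAGUUCCGCGUGCACUGAGCCUAAAUGGAAGGAUUCCGAAAU-3'

Reading the template 3'→5' as shown, RNA polymerase pairs each base (A→U, T→A, G↔C) to build mRNA 5'→3' directly.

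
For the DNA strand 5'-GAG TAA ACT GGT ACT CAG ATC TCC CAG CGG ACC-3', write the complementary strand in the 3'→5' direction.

Base-pairing A↔T, G↔C gives the complement. The complementary strand is antiparallel, so paired with a 5'→3' strand it runs 3'→5'.

3'-CTCATTTGACCATGAGTCTAGAGGGTCGCCTGG-5'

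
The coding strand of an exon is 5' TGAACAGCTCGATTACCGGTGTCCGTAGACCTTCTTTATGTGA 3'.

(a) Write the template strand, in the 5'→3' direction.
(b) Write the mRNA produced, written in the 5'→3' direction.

(a) 5'-TCACATAAAGAAGGTCTACGGACACCGGTAATCGAGCTGTTCA-3'
(b) 5'-UGAACAGCUCGAUUACCGGUGUCCGUAGACCUUCUUUAUGUGA-3'

(a) The template strand is the reverse complement of the coding strand: complement ACTTGTCGAGCTAATGGCCACAGGCATCTGGAAGAAATACACT, then reverse.
(b) mRNA matches the coding strand with T→U.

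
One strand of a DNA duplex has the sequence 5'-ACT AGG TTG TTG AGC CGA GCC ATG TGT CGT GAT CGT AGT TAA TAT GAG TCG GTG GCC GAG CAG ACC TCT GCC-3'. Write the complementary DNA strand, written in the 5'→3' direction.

Pairing A↔T and G↔C gives TGATCCAACAACTCGGCTCGGTACACAGCACTAGCATCAATTATACTCAGCCACCGGCTCGTCTGGAGACGG, running 3'→5'. Reverse for the 5'→3' convention.

5′-GGCAGAGGTCTGCTCGGCCACCGACTCATATTAACTACGATCACGACACATGGCTCGGCTCAACAACCTAGT-3′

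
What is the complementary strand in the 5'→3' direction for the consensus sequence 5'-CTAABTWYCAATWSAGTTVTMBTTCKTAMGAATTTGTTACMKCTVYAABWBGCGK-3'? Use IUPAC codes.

5'-MCGCVWVTTRBAGMKGTAACAAATTCKTAMGAAVKABAACTSWATTGRWAVTTAG-3'

Standard pairs A↔T, G↔C; ambiguity codes pair Y↔R, M↔K, W↔W, S↔S, B↔V. Complement (GATTVAWRGTTAWSTCAABAKVAAGMATKCTTAAACAATGKMGABRTTVWVCGCM), then reverse for 5'→3'.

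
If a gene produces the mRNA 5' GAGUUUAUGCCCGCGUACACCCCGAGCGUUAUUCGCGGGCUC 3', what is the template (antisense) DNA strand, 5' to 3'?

5'-GAGCCCGCGAATAACGCTCGGGGTGTACGCGGGCATAAACTC-3'

Replace U with T to get the coding DNA strand: GAGTTTATGCCCGCGTACACCCCGAGCGTTATTCGCGGGCTC. The template strand is its reverse complement (complement CTCAAATACGGGCGCATGTGGGGCTCGCAATAAGCGCCCGAG, then reverse).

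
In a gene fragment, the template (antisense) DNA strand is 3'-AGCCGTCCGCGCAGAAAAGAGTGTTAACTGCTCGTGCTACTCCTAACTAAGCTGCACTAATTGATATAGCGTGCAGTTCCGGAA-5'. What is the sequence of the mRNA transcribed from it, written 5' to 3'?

Reading the template 3'→5' as shown, RNA polymerase pairs each base (A→U, T→A, G↔C) to build mRNA 5'→3' directly.

5'-UCGGCAGGCGCGUCUUUUCUCACAAUUGACGAGCACGAUGAGGAUUGAUUCGACGUGAUUAACUAUAUCGCACGUCAAGGCCUU-3'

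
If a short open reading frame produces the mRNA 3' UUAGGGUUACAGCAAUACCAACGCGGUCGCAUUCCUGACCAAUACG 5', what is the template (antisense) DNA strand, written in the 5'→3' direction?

5'-AATCCCAATGTCGTTATGGTTGCGCCAGCGTAAGGACTGGTTATGC-3'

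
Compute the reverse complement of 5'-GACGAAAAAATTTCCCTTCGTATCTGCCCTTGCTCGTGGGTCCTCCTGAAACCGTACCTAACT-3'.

5'-AGTTAGGTACGGTTTCAGGAGGACCCACGAGCAAGGGCAGATACGAAGGGAAATTTTTTCGTC-3'

Complement each base (A↔T, G↔C): CTGCTTTTTTAAAGGGAAGCATAGACGGGAACGAGCACCCAGGAGGACTTTGGCATGGATTGA. Then reverse.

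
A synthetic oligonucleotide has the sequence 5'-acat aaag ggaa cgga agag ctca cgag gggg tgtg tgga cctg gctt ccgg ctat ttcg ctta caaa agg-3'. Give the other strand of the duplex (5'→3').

5'-CCTTTTGTAAGCGAAATAGCCGGAAGCCAGGTCCACACACCCCCTCGTGAGCTCTTCCGTTCCCTTTATGT-3'

Pairing A↔T and G↔C gives TGTATTTCCCTTGCCTTCTCGAGTGCTCCCCCACACACCTGGACCGAAGGCCGATAAAGCGAATGTTTTCC, running 3'→5'. Reverse for the 5'→3' convention.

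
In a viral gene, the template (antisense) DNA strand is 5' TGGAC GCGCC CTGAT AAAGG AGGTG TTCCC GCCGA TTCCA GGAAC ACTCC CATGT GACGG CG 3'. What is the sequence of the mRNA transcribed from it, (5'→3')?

RNA polymerase reads the template 3'→5' and synthesizes mRNA 5'→3' by base-pairing (A→U, T→A, G↔C). The complement of the template is ACCTGCGCGGGACTATTTCCTCCACAAGGGCGGCTAAGGTCCTTGTGAGGGTACACTGCCGC; antiparallel, so 5'→3' the coding strand is CGCCGTCACATGGGAGTGTTCCTGGAATCGGCGGGAACACCTCCTTTATCAGGGCGCGTCCA. Replace T with U for the mRNA.

5'-CGCCGUCACAUGGGAGUGUUCCUGGAAUCGGCGGGAACACCUCCUUUAUCAGGGCGCGUCCA-3'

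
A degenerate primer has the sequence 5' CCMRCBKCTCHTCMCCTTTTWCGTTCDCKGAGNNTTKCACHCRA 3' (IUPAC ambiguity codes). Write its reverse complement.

5'-TYGDGTGMAANNCTCMGHGAACGWAAAAGGKGADGAGMVGYKGG-3'

Standard pairs A↔T, G↔C; ambiguity codes pair R↔Y, M↔K, W↔W, B↔V, D↔H, N↔N. Complement (GGKYGVMGAGDAGKGGAAAAWGCAAGHGMCTCNNAAMGTGDGYT), then reverse for 5'→3'.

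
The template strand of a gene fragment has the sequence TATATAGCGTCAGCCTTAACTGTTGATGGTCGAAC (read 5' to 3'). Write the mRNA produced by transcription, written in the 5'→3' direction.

5'-GUUCGACCAUCAACAGUUAAGGCUGACGCUAUAUA-3'

RNA polymerase reads the template 3'→5' and synthesizes mRNA 5'→3' by base-pairing (A→U, T→A, G↔C). The complement of the template is ATATATCGCAGTCGGAATTGACAACTACCAGCTTG; antiparallel, so 5'→3' the coding strand is GTTCGACCATCAACAGTTAAGGCTGACGCTATATA. Replace T with U for the mRNA.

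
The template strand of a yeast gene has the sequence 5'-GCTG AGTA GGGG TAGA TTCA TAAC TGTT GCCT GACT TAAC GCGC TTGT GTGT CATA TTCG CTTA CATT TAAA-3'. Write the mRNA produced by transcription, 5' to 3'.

5'-UUUAAAUGUAAGCGAAUAUGACACACAAGCGCGUUAAGUCAGGCAACAGUUAUGAAUCUACCCCUACUCAGC-3'

RNA polymerase reads the template 3'→5' and synthesizes mRNA 5'→3' by base-pairing (A→U, T→A, G↔C). The complement of the template is CGACTCATCCCCATCTAAGTATTGACAACGGACTGAATTGCGCGAACACACAGTATAAGCGAATGTAAATTT; antiparallel, so 5'→3' the coding strand is TTTAAATGTAAGCGAATATGACACACAAGCGCGTTAAGTCAGGCAACAGTTATGAATCTACCCCTACTCAGC. Replace T with U for the mRNA.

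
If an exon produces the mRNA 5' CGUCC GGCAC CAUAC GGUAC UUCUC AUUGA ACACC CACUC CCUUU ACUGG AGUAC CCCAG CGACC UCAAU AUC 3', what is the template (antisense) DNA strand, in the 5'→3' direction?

Replace U with T to get the coding DNA strand: CGTCCGGCACCATACGGTACTTCTCATTGAACACCCACTCCCTTTACTGGAGTACCCCAGCGACCTCAATATC. The template strand is its reverse complement (complement GCAGGCCGTGGTATGCCATGAAGAGTAACTTGTGGGTGAGGGAAATGACCTCATGGGGTCGCTGGAGTTATAG, then reverse).

5'-GATATTGAGGTCGCTGGGGTACTCCAGTAAAGGGAGTGGGTGTTCAATGAGAAGTACCGTATGGTGCCGGACG-3'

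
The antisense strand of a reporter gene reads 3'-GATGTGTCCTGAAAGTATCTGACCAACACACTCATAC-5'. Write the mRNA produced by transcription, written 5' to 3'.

5'-CUACACAGGACUUUCAUAGACUGGUUGUGUGAGUAUG-3'

Reading the template 3'→5' as shown, RNA polymerase pairs each base (A→U, T→A, G↔C) to build mRNA 5'→3' directly.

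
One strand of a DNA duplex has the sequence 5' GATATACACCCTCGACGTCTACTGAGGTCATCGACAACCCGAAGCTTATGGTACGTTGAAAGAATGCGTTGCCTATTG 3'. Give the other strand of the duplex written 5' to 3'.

5′-CAATAGGCAACGCATTCTTTCAACGTACCATAAGCTTCGGGTTGTCGATGACCTCAGTAGACGTCGAGGGTGTATATC-3′

The complement of GATATACACCCTCGACGTCTACTGAGGTCATCGACAACCCGAAGCTTATGGTACGTTGAAAGAATGCGTTGCCTATTG is CTATATGTGGGAGCTGCAGATGACTCCAGTAGCTGTTGGGCTTCGAATACCATGCAACTTTCTTACGCAACGGATAAC (A↔T, G↔C). DNA strands are antiparallel, so the complementary strand runs 3'→5'; reversing gives the 5'→3' form.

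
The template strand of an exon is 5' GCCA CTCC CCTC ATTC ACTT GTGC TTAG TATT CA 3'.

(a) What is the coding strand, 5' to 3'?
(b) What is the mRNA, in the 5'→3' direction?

(a) The coding strand is the reverse complement of the template: complement CGGTGAGGGGAGTAAGTGAACACGAATCATAAGT, then reverse.
(b) mRNA has the coding-strand sequence with T→U.

(a) 5′-TGAATACTAAGCACAAGTGAATGAGGGGAGTGGC-3′
(b) 5'-UGAAUACUAAGCACAAGUGAAUGAGGGGAGUGGC-3'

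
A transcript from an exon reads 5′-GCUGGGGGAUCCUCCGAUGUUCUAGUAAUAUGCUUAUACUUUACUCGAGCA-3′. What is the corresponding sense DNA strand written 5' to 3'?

5′-GCTGGGGGATCCTCCGATGTTCTAGTAATATGCTTATACTTTACTCGAGCA-3′

The coding DNA strand has the same 5'→3' sequence as the mRNA with U replaced by T.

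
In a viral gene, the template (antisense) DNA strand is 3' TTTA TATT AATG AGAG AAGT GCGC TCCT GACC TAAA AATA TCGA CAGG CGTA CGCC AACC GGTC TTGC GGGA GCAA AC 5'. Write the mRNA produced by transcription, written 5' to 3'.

Reading the template 3'→5' as shown, RNA polymerase pairs each base (A→U, T→A, G↔C) to build mRNA 5'→3' directly.

5'-AAAUAUAAUUACUCUCUUCACGCGAGGACUGGAUUUUUAUAGCUGUCCGCAUGCGGUUGGCCAGAACGCCCUCGUUUG-3'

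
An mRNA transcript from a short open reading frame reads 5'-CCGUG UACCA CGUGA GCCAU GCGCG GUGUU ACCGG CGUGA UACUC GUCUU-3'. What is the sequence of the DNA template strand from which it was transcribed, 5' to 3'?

Replace U with T to get the coding DNA strand: CCGTGTACCACGTGAGCCATGCGCGGTGTTACCGGCGTGATACTCGTCTT. The template strand is its reverse complement (complement GGCACATGGTGCACTCGGTACGCGCCACAATGGCCGCACTATGAGCAGAA, then reverse).

5'-AAGACGAGTATCACGCCGGTAACACCGCGCATGGCTCACGTGGTACACGG-3'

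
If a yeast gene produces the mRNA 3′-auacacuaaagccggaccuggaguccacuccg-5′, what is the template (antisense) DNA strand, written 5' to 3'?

Written 5'→3' the mRNA is GCCUCACCUGAGGUCCAGGCCGAAAUCACAUA, so the coding DNA strand is GCCTCACCTGAGGTCCAGGCCGAAATCACATA. The template is its reverse complement.

5′-TATGTGATTTCGGCCTGGACCTCAGGTGAGGC-3′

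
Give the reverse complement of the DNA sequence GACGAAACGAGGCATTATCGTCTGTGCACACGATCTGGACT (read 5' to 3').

Complement each base (A↔T, G↔C): CTGCTTTGCTCCGTAATAGCAGACACGTGTGCTAGACCTGA. Then reverse.

5′-AGTCCAGATCGTGTGCACAGACGATAATGCCTCGTTTCGTC-3′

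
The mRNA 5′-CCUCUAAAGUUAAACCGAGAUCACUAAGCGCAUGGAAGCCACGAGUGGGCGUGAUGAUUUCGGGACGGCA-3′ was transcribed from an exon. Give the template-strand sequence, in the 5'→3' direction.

5'-TGCCGTCCCGAAATCATCACGCCCACTCGTGGCTTCCATGCGCTTAGTGATCTCGGTTTAACTTTAGAGG-3'

Replace U with T to get the coding DNA strand: CCTCTAAAGTTAAACCGAGATCACTAAGCGCATGGAAGCCACGAGTGGGCGTGATGATTTCGGGACGGCA. The template strand is its reverse complement (complement GGAGATTTCAATTTGGCTCTAGTGATTCGCGTACCTTCGGTGCTCACCCGCACTACTAAAGCCCTGCCGT, then reverse).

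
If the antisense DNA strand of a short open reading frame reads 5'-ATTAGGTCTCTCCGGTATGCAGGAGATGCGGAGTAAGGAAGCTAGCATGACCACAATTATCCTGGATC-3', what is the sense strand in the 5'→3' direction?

5'-GATCCAGGATAATTGTGGTCATGCTAGCTTCCTTACTCCGCATCTCCTGCATACCGGAGAGACCTAAT-3'

The coding strand is complementary and antiparallel to the template: take the complement (A↔T, G↔C) and reverse.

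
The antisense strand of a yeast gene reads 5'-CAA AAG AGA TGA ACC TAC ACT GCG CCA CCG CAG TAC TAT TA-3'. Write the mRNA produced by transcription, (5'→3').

RNA polymerase reads the template 3'→5' and synthesizes mRNA 5'→3' by base-pairing (A→U, T→A, G↔C). The complement of the template is GTTTTCTCTACTTGGATGTGACGCGGTGGCGTCATGATAAT; antiparallel, so 5'→3' the coding strand is TAATAGTACTGCGGTGGCGCAGTGTAGGTTCATCTCTTTTG. Replace T with U for the mRNA.

5'-UAAUAGUACUGCGGUGGCGCAGUGUAGGUUCAUCUCUUUUG-3'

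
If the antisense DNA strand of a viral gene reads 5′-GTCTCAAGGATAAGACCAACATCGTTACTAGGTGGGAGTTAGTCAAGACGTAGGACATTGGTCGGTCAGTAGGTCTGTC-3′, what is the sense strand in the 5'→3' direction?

The coding strand is complementary and antiparallel to the template: take the complement (A↔T, G↔C) and reverse.

5'-GACAGACCTACTGACCGACCAATGTCCTACGTCTTGACTAACTCCCACCTAGTAACGATGTTGGTCTTATCCTTGAGAC-3'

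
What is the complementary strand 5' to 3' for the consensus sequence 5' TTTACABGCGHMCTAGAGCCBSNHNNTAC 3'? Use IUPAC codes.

Standard pairs A↔T, G↔C; ambiguity codes pair M↔K, S↔S, B↔V, H↔D, N↔N. Complement (AAATGTVCGCDKGATCTCGGVSNDNNATG), then reverse for 5'→3'.

5'-GTANNDNSVGGCTCTAGKDCGCVTGTAAA-3'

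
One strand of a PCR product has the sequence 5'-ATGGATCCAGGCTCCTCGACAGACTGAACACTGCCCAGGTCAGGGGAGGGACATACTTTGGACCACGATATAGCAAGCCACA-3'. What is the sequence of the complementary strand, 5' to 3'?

The complement of ATGGATCCAGGCTCCTCGACAGACTGAACACTGCCCAGGTCAGGGGAGGGACATACTTTGGACCACGATATAGCAAGCCACA is TACCTAGGTCCGAGGAGCTGTCTGACTTGTGACGGGTCCAGTCCCCTCCCTGTATGAAACCTGGTGCTATATCGTTCGGTGT (A↔T, G↔C). DNA strands are antiparallel, so the complementary strand runs 3'→5'; reversing gives the 5'→3' form.

5′-TGTGGCTTGCTATATCGTGGTCCAAAGTATGTCCCTCCCCTGACCTGGGCAGTGTTCAGTCTGTCGAGGAGCCTGGATCCAT-3′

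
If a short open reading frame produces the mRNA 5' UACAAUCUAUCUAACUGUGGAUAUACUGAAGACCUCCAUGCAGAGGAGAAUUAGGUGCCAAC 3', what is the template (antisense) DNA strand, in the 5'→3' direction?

5'-GTTGGCACCTAATTCTCCTCTGCATGGAGGTCTTCAGTATATCCACAGTTAGATAGATTGTA-3'

Replace U with T to get the coding DNA strand: TACAATCTATCTAACTGTGGATATACTGAAGACCTCCATGCAGAGGAGAATTAGGTGCCAAC. The template strand is its reverse complement (complement ATGTTAGATAGATTGACACCTATATGACTTCTGGAGGTACGTCTCCTCTTAATCCACGGTTG, then reverse).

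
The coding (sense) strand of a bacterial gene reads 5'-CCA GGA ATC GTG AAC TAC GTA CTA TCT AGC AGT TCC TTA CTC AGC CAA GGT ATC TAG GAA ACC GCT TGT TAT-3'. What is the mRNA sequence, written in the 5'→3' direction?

5'-CCAGGAAUCGUGAACUACGUACUAUCUAGCAGUUCCUUACUCAGCCAAGGUAUCUAGGAAACCGCUUGUUAU-3'

mRNA has the coding-strand sequence with U in place of T.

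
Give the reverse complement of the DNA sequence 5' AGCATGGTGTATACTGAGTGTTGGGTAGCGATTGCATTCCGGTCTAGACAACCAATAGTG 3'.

Complement each base (A↔T, G↔C): TCGTACCACATATGACTCACAACCCATCGCTAACGTAAGGCCAGATCTGTTGGTTATCAC. Then reverse.

5'-CACTATTGGTTGTCTAGACCGGAATGCAATCGCTACCCAACACTCAGTATACACCATGCT-3'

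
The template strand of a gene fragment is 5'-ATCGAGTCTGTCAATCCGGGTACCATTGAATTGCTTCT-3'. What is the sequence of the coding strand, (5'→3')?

5'-AGAAGCAATTCAATGGTACCCGGATTGACAGACTCGAT-3'

The coding strand is complementary and antiparallel to the template: take the complement (A↔T, G↔C) and reverse.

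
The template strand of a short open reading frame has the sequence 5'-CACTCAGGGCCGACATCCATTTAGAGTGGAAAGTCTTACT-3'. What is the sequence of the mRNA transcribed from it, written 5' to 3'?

5'-AGUAAGACUUUCCACUCUAAAUGGAUGUCGGCCCUGAGUG-3'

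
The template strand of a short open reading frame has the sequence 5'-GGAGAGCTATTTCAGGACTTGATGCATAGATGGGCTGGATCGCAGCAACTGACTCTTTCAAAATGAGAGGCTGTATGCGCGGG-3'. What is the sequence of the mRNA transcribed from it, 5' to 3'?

RNA polymerase reads the template 3'→5' and synthesizes mRNA 5'→3' by base-pairing (A→U, T→A, G↔C). The complement of the template is CCTCTCGATAAAGTCCTGAACTACGTATCTACCCGACCTAGCGTCGTTGACTGAGAAAGTTTTACTCTCCGACATACGCGCCC; antiparallel, so 5'→3' the coding strand is CCCGCGCATACAGCCTCTCATTTTGAAAGAGTCAGTTGCTGCGATCCAGCCCATCTATGCATCAAGTCCTGAAATAGCTCTCC. Replace T with U for the mRNA.

5'-CCCGCGCAUACAGCCUCUCAUUUUGAAAGAGUCAGUUGCUGCGAUCCAGCCCAUCUAUGCAUCAAGUCCUGAAAUAGCUCUCC-3'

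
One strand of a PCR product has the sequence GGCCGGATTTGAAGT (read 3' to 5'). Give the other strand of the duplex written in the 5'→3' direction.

The strand is given 3'→5', so its complement runs 5'→3' in the same left-to-right order: pair each base A↔T, G↔C.

5'-CCGGCCTAAACTTCA-3'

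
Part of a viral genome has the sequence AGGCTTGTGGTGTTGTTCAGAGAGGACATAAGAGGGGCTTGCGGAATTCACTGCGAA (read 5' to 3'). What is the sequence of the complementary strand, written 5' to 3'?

5'-TTCGCAGTGAATTCCGCAAGCCCCTCTTATGTCCTCTCTGAACAACACCACAAGCCT-3'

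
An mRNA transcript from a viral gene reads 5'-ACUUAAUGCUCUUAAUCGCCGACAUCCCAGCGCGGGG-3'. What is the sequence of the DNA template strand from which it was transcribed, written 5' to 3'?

5′-CCCCGCGCTGGGATGTCGGCGATTAAGAGCATTAAGT-3′

Replace U with T to get the coding DNA strand: ACTTAATGCTCTTAATCGCCGACATCCCAGCGCGGGG. The template strand is its reverse complement (complement TGAATTACGAGAATTAGCGGCTGTAGGGTCGCGCCCC, then reverse).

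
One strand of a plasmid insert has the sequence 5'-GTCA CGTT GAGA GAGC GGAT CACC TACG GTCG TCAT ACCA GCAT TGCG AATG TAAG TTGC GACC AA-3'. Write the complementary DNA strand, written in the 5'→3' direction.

Pairing A↔T and G↔C gives CAGTGCAACTCTCTCGCCTAGTGGATGCCAGCAGTATGGTCGTAACGCTTACATTCAACGCTGGTT, running 3'→5'. Reverse for the 5'→3' convention.

5'-TTGGTCGCAACTTACATTCGCAATGCTGGTATGACGACCGTAGGTGATCCGCTCTCTCAACGTGAC-3'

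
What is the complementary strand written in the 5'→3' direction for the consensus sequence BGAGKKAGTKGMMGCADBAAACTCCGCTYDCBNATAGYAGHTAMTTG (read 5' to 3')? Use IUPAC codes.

5'-CAAKTADCTRCTATNVGHRAGCGGAGTTTVHTGCKKCMACTMMCTCV-3'

Standard pairs A↔T, G↔C; ambiguity codes pair Y↔R, M↔K, B↔V, D↔H, N↔N. Complement (VCTCMMTCAMCKKCGTHVTTTGAGGCGARHGVNTATCRTCDATKAAC), then reverse for 5'→3'.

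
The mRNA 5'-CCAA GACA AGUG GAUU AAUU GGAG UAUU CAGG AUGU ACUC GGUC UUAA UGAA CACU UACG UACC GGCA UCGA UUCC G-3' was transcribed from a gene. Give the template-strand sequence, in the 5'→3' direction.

Replace U with T to get the coding DNA strand: CCAAGACAAGTGGATTAATTGGAGTATTCAGGATGTACTCGGTCTTAATGAACACTTACGTACCGGCATCGATTCCG. The template strand is its reverse complement (complement GGTTCTGTTCACCTAATTAACCTCATAAGTCCTACATGAGCCAGAATTACTTGTGAATGCATGGCCGTAGCTAAGGC, then reverse).

5'-CGGAATCGATGCCGGTACGTAAGTGTTCATTAAGACCGAGTACATCCTGAATACTCCAATTAATCCACTTGTCTTGG-3'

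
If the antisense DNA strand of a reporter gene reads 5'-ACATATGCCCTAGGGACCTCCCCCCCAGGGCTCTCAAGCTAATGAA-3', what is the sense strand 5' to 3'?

5′-TTCATTAGCTTGAGAGCCCTGGGGGGGAGGTCCCTAGGGCATATGT-3′

The coding strand is complementary and antiparallel to the template: take the complement (A↔T, G↔C) and reverse.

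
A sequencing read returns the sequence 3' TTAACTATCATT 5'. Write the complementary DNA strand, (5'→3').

5'-AATTGATAGTAA-3'

The strand is given 3'→5', so its complement runs 5'→3' in the same left-to-right order: pair each base A↔T, G↔C.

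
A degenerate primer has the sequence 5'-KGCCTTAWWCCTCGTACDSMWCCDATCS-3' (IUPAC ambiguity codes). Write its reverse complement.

5′-SGATHGGWKSHGTACGAGGWWTAAGGCM-3′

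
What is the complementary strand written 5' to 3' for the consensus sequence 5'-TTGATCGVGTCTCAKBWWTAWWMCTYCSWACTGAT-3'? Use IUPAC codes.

Standard pairs A↔T, G↔C; ambiguity codes pair Y↔R, M↔K, W↔W, S↔S, B↔V. Complement (AACTAGCBCAGAGTMVWWATWWKGARGSWTGACTA), then reverse for 5'→3'.

5'-ATCAGTWSGRAGKWWTAWWVMTGAGACBCGATCAA-3'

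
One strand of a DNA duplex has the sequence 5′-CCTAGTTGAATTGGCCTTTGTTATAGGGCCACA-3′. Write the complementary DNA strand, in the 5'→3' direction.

5'-TGTGGCCCTATAACAAAGGCCAATTCAACTAGG-3'

Pairing A↔T and G↔C gives GGATCAACTTAACCGGAAACAATATCCCGGTGT, running 3'→5'. Reverse for the 5'→3' convention.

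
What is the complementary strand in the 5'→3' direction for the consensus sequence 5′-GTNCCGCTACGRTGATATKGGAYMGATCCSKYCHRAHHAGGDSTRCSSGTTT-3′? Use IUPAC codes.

5′-AAACSSGYASHCCTDDTYDGRMSGGATCKRTCCMATATCAYCGTAGCGGNAC-3′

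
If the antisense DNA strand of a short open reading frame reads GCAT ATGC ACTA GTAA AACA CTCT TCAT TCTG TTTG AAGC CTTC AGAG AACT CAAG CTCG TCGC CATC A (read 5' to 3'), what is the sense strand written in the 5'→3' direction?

5'-TGATGGCGACGAGCTTGAGTTCTCTGAAGGCTTCAAACAGAATGAAGAGTGTTTTACTAGTGCATATGC-3'

The coding strand is complementary and antiparallel to the template: take the complement (A↔T, G↔C) and reverse.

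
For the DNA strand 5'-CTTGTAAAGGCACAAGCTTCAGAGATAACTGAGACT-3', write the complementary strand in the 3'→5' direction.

Base-pairing A↔T, G↔C gives the complement. The complementary strand is antiparallel, so paired with a 5'→3' strand it runs 3'→5'.

3'-GAACATTTCCGTGTTCGAAGTCTCTATTGACTCTGA-5'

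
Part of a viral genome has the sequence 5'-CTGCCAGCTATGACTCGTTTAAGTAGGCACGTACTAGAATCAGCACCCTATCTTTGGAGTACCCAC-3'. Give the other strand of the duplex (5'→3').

5'-GTGGGTACTCCAAAGATAGGGTGCTGATTCTAGTACGTGCCTACTTAAACGAGTCATAGCTGGCAG-3'

Pairing A↔T and G↔C gives GACGGTCGATACTGAGCAAATTCATCCGTGCATGATCTTAGTCGTGGGATAGAAACCTCATGGGTG, running 3'→5'. Reverse for the 5'→3' convention.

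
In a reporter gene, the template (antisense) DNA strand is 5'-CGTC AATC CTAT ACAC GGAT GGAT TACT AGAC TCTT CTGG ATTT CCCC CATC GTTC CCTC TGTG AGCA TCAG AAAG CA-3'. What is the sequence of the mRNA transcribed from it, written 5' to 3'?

5'-UGCUUUCUGAUGCUCACAGAGGGAACGAUGGGGGAAAUCCAGAAGAGUCUAGUAAUCCAUCCGUGUAUAGGAUUGACG-3'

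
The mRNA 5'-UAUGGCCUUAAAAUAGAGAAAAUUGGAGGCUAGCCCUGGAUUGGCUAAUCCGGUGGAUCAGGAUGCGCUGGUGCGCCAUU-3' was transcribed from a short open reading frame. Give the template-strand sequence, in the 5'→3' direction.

Replace U with T to get the coding DNA strand: TATGGCCTTAAAATAGAGAAAATTGGAGGCTAGCCCTGGATTGGCTAATCCGGTGGATCAGGATGCGCTGGTGCGCCATT. The template strand is its reverse complement (complement ATACCGGAATTTTATCTCTTTTAACCTCCGATCGGGACCTAACCGATTAGGCCACCTAGTCCTACGCGACCACGCGGTAA, then reverse).

5'-AATGGCGCACCAGCGCATCCTGATCCACCGGATTAGCCAATCCAGGGCTAGCCTCCAATTTTCTCTATTTTAAGGCCATA-3'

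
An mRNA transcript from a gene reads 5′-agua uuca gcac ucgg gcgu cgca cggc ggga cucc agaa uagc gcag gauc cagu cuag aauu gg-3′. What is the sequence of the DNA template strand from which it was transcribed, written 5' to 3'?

5'-CCAATTCTAGACTGGATCCTGCGCTATTCTGGAGTCCCGCCGTGCGACGCCCGAGTGCTGAATACT-3'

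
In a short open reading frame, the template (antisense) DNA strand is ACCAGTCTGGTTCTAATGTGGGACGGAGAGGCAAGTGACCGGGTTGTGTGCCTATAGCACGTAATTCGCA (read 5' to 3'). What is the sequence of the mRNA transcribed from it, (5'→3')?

5′-UGCGAAUUACGUGCUAUAGGCACACAACCCGGUCACUUGCCUCUCCGUCCCACAUUAGAACCAGACUGGU-3′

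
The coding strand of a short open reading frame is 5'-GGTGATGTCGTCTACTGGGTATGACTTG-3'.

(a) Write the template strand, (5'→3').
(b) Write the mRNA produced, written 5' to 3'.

(a) 5'-CAAGTCATACCCAGTAGACGACATCACC-3'
(b) 5′-GGUGAUGUCGUCUACUGGGUAUGACUUG-3′

(a) The template strand is the reverse complement of the coding strand: complement CCACTACAGCAGATGACCCATACTGAAC, then reverse.
(b) mRNA matches the coding strand with T→U.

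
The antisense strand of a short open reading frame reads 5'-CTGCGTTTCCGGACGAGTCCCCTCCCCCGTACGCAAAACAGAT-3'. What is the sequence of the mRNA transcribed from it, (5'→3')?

5'-AUCUGUUUUGCGUACGGGGGAGGGGACUCGUCCGGAAACGCAG-3'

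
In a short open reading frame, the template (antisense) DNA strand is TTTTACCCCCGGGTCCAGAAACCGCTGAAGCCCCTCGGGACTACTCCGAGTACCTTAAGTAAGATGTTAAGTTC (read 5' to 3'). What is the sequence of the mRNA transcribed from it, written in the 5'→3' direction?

RNA polymerase reads the template 3'→5' and synthesizes mRNA 5'→3' by base-pairing (A→U, T→A, G↔C). The complement of the template is AAAATGGGGGCCCAGGTCTTTGGCGACTTCGGGGAGCCCTGATGAGGCTCATGGAATTCATTCTACAATTCAAG; antiparallel, so 5'→3' the coding strand is GAACTTAACATCTTACTTAAGGTACTCGGAGTAGTCCCGAGGGGCTTCAGCGGTTTCTGGACCCGGGGGTAAAA. Replace T with U for the mRNA.

5′-GAACUUAACAUCUUACUUAAGGUACUCGGAGUAGUCCCGAGGGGCUUCAGCGGUUUCUGGACCCGGGGGUAAAA-3′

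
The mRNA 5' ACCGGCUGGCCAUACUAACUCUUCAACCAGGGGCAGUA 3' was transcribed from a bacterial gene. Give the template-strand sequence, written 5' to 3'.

Replace U with T to get the coding DNA strand: ACCGGCTGGCCATACTAACTCTTCAACCAGGGGCAGTA. The template strand is its reverse complement (complement TGGCCGACCGGTATGATTGAGAAGTTGGTCCCCGTCAT, then reverse).

5'-TACTGCCCCTGGTTGAAGAGTTAGTATGGCCAGCCGGT-3'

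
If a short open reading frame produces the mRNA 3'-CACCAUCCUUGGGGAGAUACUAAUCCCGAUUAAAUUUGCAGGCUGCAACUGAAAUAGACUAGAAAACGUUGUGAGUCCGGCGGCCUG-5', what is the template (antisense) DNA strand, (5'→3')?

Written 5'→3' the mRNA is GUCCGGCGGCCUGAGUGUUGCAAAAGAUCAGAUAAAGUCAACGUCGGACGUUUAAAUUAGCCCUAAUCAUAGAGGGGUUCCUACCAC, so the coding DNA strand is GTCCGGCGGCCTGAGTGTTGCAAAAGATCAGATAAAGTCAACGTCGGACGTTTAAATTAGCCCTAATCATAGAGGGGTTCCTACCAC. The template is its reverse complement.

5′-GTGGTAGGAACCCCTCTATGATTAGGGCTAATTTAAACGTCCGACGTTGACTTTATCTGATCTTTTGCAACACTCAGGCCGCCGGAC-3′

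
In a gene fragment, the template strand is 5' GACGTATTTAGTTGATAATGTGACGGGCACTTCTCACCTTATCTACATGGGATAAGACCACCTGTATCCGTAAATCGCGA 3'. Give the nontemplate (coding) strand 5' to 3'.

5'-TCGCGATTTACGGATACAGGTGGTCTTATCCCATGTAGATAAGGTGAGAAGTGCCCGTCACATTATCAACTAAATACGTC-3'

The coding strand is complementary and antiparallel to the template: take the complement (A↔T, G↔C) and reverse.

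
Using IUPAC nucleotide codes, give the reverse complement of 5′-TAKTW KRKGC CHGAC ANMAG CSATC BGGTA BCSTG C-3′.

Standard pairs A↔T, G↔C; ambiguity codes pair R↔Y, M↔K, W↔W, S↔S, B↔V, H↔D, N↔N. Complement (ATMAWMYMCGGDCTGTNKTCGSTAGVCCATVGSACG), then reverse for 5'→3'.

5'-GCASGVTACCVGATSGCTKNTGTCDGGCMYMWAMTA-3'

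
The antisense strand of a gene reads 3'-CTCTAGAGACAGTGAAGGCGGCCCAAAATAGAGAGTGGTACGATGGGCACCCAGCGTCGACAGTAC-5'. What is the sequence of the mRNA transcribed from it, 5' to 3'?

5'-GAGAUCUCUGUCACUUCCGCCGGGUUUUAUCUCUCACCAUGCUACCCGUGGGUCGCAGCUGUCAUG-3'

Reading the template 3'→5' as shown, RNA polymerase pairs each base (A→U, T→A, G↔C) to build mRNA 5'→3' directly.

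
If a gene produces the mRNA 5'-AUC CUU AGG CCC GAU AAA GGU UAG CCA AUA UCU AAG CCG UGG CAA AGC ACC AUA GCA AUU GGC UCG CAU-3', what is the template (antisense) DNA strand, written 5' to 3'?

5'-ATGCGAGCCAATTGCTATGGTGCTTTGCCACGGCTTAGATATTGGCTAACCTTTATCGGGCCTAAGGAT-3'

Replace U with T to get the coding DNA strand: ATCCTTAGGCCCGATAAAGGTTAGCCAATATCTAAGCCGTGGCAAAGCACCATAGCAATTGGCTCGCAT. The template strand is its reverse complement (complement TAGGAATCCGGGCTATTTCCAATCGGTTATAGATTCGGCACCGTTTCGTGGTATCGTTAACCGAGCGTA, then reverse).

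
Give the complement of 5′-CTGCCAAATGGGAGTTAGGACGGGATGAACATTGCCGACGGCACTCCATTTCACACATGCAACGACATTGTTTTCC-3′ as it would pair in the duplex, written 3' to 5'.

Base-pairing A↔T, G↔C gives the complement. The complementary strand is antiparallel, so paired with a 5'→3' strand it runs 3'→5'.

3'-GACGGTTTACCCTCAATCCTGCCCTACTTGTAACGGCTGCCGTGAGGTAAAGTGTGTACGTTGCTGTAACAAAAGG-5'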